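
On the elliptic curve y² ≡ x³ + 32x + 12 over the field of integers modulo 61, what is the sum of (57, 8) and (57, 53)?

The two points share x = 57 and their y-coordinates satisfy 8 + 53 ≡ 0 (mod 61), so they are inverses. Their sum is ∞.

O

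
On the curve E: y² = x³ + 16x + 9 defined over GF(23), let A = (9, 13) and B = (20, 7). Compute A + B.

(9, 13) + (20, 7). λ = (7 - 13)/(20 - 9) ≡ 17/11 mod 23. 11⁻¹ ≡ 21 (mod 23), so λ ≡ 12.
  x = λ² - 9 - 20 = 144 - 29 ≡ 0; y = λ·(9 - 0) - 13 ≡ 3. → (0, 3)

(0, 3)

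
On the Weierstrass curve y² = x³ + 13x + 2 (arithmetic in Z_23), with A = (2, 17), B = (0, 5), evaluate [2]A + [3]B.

First 2A:
Repeated addition: build up to 2A.
2A: tangent at (2, 17): λ = (3·2² + 13)/(2·17) ≡ 2/11. 11⁻¹ ≡ 21 (mod 23), so λ ≡ 2·21 ≡ 19.
  x = λ² - 2 - 2 = 361 - 4 ≡ 12; y = λ·(2 - 12) - 17 ≡ 0. → (12, 0)
2A = (12, 0).
Next 3B:
Repeated addition: build up to 3B.
2B: tangent at (0, 5): λ = (3·0² + 13)/(2·5) ≡ 13/10. 10⁻¹ ≡ 7 (mod 23) since 10·7 = 70 ≡ 1, so λ ≡ 13·7 ≡ 22.
  x = λ² - 0 - 0 = 484 - 0 ≡ 1; y = λ·(0 - 1) - 5 ≡ 19. → (1, 19)
3B: (1, 19) + (0, 5). λ = (5 - 19)/(0 - 1) ≡ 9/22 mod 23. 22⁻¹ ≡ 22 (mod 23), so λ ≡ 14.
  x = λ² - 1 - 0 = 196 - 1 ≡ 11; y = λ·(1 - 11) - 19 ≡ 2. → (11, 2)
3B = (11, 2).
Finally 2A + 3B:
(12, 0) + (11, 2). λ = (2 - 0)/(11 - 12) ≡ 2/22 mod 23. 22⁻¹ ≡ 22 (mod 23) since 22·22 = 484 ≡ 1, so λ ≡ 21.
  x = λ² - 12 - 11 = 441 - 23 ≡ 4; y = λ·(12 - 4) - 0 ≡ 7. → (4, 7)

(4, 7)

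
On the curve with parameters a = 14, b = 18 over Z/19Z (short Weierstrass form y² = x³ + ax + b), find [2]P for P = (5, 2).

tangent at (5, 2): λ = (3·5² + 14)/(2·2) ≡ 13/4. 4⁻¹ ≡ 5 (mod 19), so λ ≡ 13·5 ≡ 8.
  x = λ² - 5 - 5 = 64 - 10 ≡ 16; y = λ·(5 - 16) - 2 ≡ 5. → (16, 5)

(16, 5)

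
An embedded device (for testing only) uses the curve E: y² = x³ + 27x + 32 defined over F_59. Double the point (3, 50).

(3, 9)

tangent at (3, 50): λ = (3·3² + 27)/(2·50) ≡ 54/41. 41⁻¹ ≡ 36 (mod 59) since 41·36 = 1476 ≡ 1, so λ ≡ 54·36 ≡ 56.
  x = λ² - 3 - 3 = 3136 - 6 ≡ 3; y = λ·(3 - 3) - 50 ≡ 9. → (3, 9)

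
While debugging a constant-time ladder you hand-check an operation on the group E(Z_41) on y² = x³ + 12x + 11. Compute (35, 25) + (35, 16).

O

The two points share x = 35 and their y-coordinates satisfy 25 + 16 ≡ 0 (mod 41), so they are inverses. Their sum is O.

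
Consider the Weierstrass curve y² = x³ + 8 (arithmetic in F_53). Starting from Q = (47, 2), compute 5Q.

Repeated addition: build up to 5Q.
2Q: tangent at (47, 2): λ = (3·47² + 0)/(2·2) ≡ 2/4. 4⁻¹ ≡ 40 (mod 53), so λ ≡ 2·40 ≡ 27.
  x = λ² - 47 - 47 = 729 - 94 ≡ 52; y = λ·(47 - 52) - 2 ≡ 22. → (52, 22)
3Q: (52, 22) + (47, 2). λ = (2 - 22)/(47 - 52) ≡ 33/48 mod 53. 48⁻¹ ≡ 21 (mod 53), so λ ≡ 4.
  x = λ² - 52 - 47 = 16 - 99 ≡ 23; y = λ·(52 - 23) - 22 ≡ 41. → (23, 41)
4Q: (23, 41) + (47, 2). λ = (2 - 41)/(47 - 23) ≡ 14/24 mod 53. 24⁻¹ ≡ 42 (mod 53) since 24·42 = 1008 ≡ 1, so λ ≡ 5.
  x = λ² - 23 - 47 = 25 - 70 ≡ 8; y = λ·(23 - 8) - 41 ≡ 34. → (8, 34)
5Q: (8, 34) + (47, 2). λ = (2 - 34)/(47 - 8) ≡ 21/39 mod 53. 39⁻¹ ≡ 34 (mod 53), so λ ≡ 25.
  x = λ² - 8 - 47 = 625 - 55 ≡ 40; y = λ·(8 - 40) - 34 ≡ 14. → (40, 14)

(40, 14)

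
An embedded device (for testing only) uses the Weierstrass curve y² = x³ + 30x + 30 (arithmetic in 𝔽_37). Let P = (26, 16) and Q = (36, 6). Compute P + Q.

(13, 8)

(26, 16) + (36, 6). λ = (6 - 16)/(36 - 26) ≡ 27/10 mod 37. 10⁻¹ ≡ 26 (mod 37) since 10·26 = 260 ≡ 1, so λ ≡ 36.
  x = λ² - 26 - 36 = 1296 - 62 ≡ 13; y = λ·(26 - 13) - 16 ≡ 8. → (13, 8)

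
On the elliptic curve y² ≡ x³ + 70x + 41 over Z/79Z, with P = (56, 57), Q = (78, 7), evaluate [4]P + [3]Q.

First 4P:
Double-and-add on 4 = (100)₂. Start with P = (56, 57) for the leading 1-bit.
double: tangent at (56, 57): λ = (3·56² + 70)/(2·57) ≡ 77/35. 35⁻¹ ≡ 70 (mod 79), so λ ≡ 77·70 ≡ 18.
  x = λ² - 56 - 56 = 324 - 112 ≡ 54; y = λ·(56 - 54) - 57 ≡ 58. → (54, 58)
double: tangent at (54, 58): λ = (3·54² + 70)/(2·58) ≡ 49/37. 37⁻¹ ≡ 47 (mod 79) since 37·47 = 1739 ≡ 1, so λ ≡ 49·47 ≡ 12.
  x = λ² - 54 - 54 = 144 - 108 ≡ 36; y = λ·(54 - 36) - 58 ≡ 0. → (36, 0)
4P = (36, 0).
Next 3Q:
Repeated addition: build up to 3Q.
2Q: tangent at (78, 7): λ = (3·78² + 70)/(2·7) ≡ 73/14. 14⁻¹ ≡ 17 (mod 79), so λ ≡ 73·17 ≡ 56.
  x = λ² - 78 - 78 = 3136 - 156 ≡ 57; y = λ·(78 - 57) - 7 ≡ 63. → (57, 63)
3Q: (57, 63) + (78, 7). λ = (7 - 63)/(78 - 57) ≡ 23/21 mod 79. 21⁻¹ ≡ 64 (mod 79), so λ ≡ 50.
  x = λ² - 57 - 78 = 2500 - 135 ≡ 74; y = λ·(57 - 74) - 63 ≡ 35. → (74, 35)
3Q = (74, 35).
Finally 4P + 3Q:
(36, 0) + (74, 35). λ = (35 - 0)/(74 - 36) ≡ 35/38 mod 79. 38⁻¹ ≡ 52 (mod 79), so λ ≡ 3.
  x = λ² - 36 - 74 = 9 - 110 ≡ 57; y = λ·(36 - 57) - 0 ≡ 16. → (57, 16)

(57, 16)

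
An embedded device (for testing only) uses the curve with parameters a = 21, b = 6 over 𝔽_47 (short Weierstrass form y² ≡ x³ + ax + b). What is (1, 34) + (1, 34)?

tangent at (1, 34): λ = (3·1² + 21)/(2·34) ≡ 24/21. 21⁻¹ ≡ 9 (mod 47), so λ ≡ 24·9 ≡ 28.
  x = λ² - 1 - 1 = 784 - 2 ≡ 30; y = λ·(1 - 30) - 34 ≡ 0. → (30, 0)

(30, 0)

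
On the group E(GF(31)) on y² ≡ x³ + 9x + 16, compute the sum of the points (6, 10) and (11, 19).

(16, 3)

(6, 10) + (11, 19). λ = (19 - 10)/(11 - 6) ≡ 9/5 mod 31. 5⁻¹ ≡ 25 (mod 31) since 5·25 = 125 ≡ 1, so λ ≡ 8.
  x = λ² - 6 - 11 = 64 - 17 ≡ 16; y = λ·(6 - 16) - 10 ≡ 3. → (16, 3)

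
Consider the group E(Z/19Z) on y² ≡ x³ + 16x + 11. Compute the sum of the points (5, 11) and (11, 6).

(0, 7)

(5, 11) + (11, 6). λ = (6 - 11)/(11 - 5) ≡ 14/6 mod 19. 6⁻¹ ≡ 16 (mod 19), so λ ≡ 15.
  x = λ² - 5 - 11 = 225 - 16 ≡ 0; y = λ·(5 - 0) - 11 ≡ 7. → (0, 7)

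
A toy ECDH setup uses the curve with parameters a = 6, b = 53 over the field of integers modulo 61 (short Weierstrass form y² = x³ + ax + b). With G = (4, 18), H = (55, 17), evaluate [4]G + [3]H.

First 4G:
Repeated addition: build up to 4G.
2G: tangent at (4, 18): λ = (3·4² + 6)/(2·18) ≡ 54/36. 36⁻¹ ≡ 39 (mod 61), so λ ≡ 54·39 ≡ 32.
  x = λ² - 4 - 4 = 1024 - 8 ≡ 40; y = λ·(4 - 40) - 18 ≡ 50. → (40, 50)
3G: (40, 50) + (4, 18). λ = (18 - 50)/(4 - 40) ≡ 29/25 mod 61. 25⁻¹ ≡ 22 (mod 61), so λ ≡ 28.
  x = λ² - 40 - 4 = 784 - 44 ≡ 8; y = λ·(40 - 8) - 50 ≡ 53. → (8, 53)
4G: (8, 53) + (4, 18). λ = (18 - 53)/(4 - 8) ≡ 26/57 mod 61. 57⁻¹ ≡ 15 (mod 61) since 57·15 = 855 ≡ 1, so λ ≡ 24.
  x = λ² - 8 - 4 = 576 - 12 ≡ 15; y = λ·(8 - 15) - 53 ≡ 23. → (15, 23)
4G = (15, 23).
Next 3H:
Repeated addition: build up to 3H.
2H: tangent at (55, 17): λ = (3·55² + 6)/(2·17) ≡ 53/34. 34⁻¹ ≡ 9 (mod 61) since 34·9 = 306 ≡ 1, so λ ≡ 53·9 ≡ 50.
  x = λ² - 55 - 55 = 2500 - 110 ≡ 11; y = λ·(55 - 11) - 17 ≡ 48. → (11, 48)
3H: (11, 48) + (55, 17). λ = (17 - 48)/(55 - 11) ≡ 30/44 mod 61. 44⁻¹ ≡ 43 (mod 61), so λ ≡ 9.
  x = λ² - 11 - 55 = 81 - 66 ≡ 15; y = λ·(11 - 15) - 48 ≡ 38. → (15, 38)
3H = (15, 38).
Finally 4G + 3H:
(15, 23) + (15, 38): same x and y₁ ≡ -y₂, so the sum is the point at infinity.

O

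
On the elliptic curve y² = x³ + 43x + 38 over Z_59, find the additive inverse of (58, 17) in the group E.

-(58, 17) = (58, -17 mod 59) = (58, 42).

(58, 42)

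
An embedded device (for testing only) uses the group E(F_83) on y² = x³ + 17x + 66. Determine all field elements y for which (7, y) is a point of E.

x³ + 17x + 66 = 528 ≡ 30 (mod 83).
Square roots of 30 mod 83: 14 and 69 (since 14² = 196 ≡ 30).

14, 69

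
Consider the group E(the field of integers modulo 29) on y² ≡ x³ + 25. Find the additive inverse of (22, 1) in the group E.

-(22, 1) = (22, -1 mod 29) = (22, 28).

(22, 28)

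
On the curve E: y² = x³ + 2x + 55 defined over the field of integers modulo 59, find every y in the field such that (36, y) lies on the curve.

x³ + 2x + 55 = 46783 ≡ 55 (mod 59).
55 is a non-residue mod 59; no y exists.

none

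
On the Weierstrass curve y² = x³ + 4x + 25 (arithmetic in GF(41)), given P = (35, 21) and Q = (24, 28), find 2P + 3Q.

First 2P:
Repeated addition: build up to 2P.
2P: tangent at (35, 21): λ = (3·35² + 4)/(2·21) ≡ 30/1. 1⁻¹ ≡ 1 (mod 41) since 1·1 = 1 ≡ 1, so λ ≡ 30·1 ≡ 30.
  x = λ² - 35 - 35 = 900 - 70 ≡ 10; y = λ·(35 - 10) - 21 ≡ 32. → (10, 32)
2P = (10, 32).
Next 3Q:
Repeated addition: build up to 3Q.
2Q: tangent at (24, 28): λ = (3·24² + 4)/(2·28) ≡ 10/15. 15⁻¹ ≡ 11 (mod 41) since 15·11 = 165 ≡ 1, so λ ≡ 10·11 ≡ 28.
  x = λ² - 24 - 24 = 784 - 48 ≡ 39; y = λ·(24 - 39) - 28 ≡ 3. → (39, 3)
3Q: (39, 3) + (24, 28). λ = (28 - 3)/(24 - 39) ≡ 25/26 mod 41. 26⁻¹ ≡ 30 (mod 41) since 26·30 = 780 ≡ 1, so λ ≡ 12.
  x = λ² - 39 - 24 = 144 - 63 ≡ 40; y = λ·(39 - 40) - 3 ≡ 26. → (40, 26)
3Q = (40, 26).
Finally 2P + 3Q:
(10, 32) + (40, 26). λ = (26 - 32)/(40 - 10) ≡ 35/30 mod 41. 30⁻¹ ≡ 26 (mod 41), so λ ≡ 8.
  x = λ² - 10 - 40 = 64 - 50 ≡ 14; y = λ·(10 - 14) - 32 ≡ 18. → (14, 18)

(14, 18)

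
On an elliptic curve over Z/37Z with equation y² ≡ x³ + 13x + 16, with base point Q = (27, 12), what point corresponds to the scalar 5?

Repeated addition: build up to 5Q.
2Q: tangent at (27, 12): λ = (3·27² + 13)/(2·12) ≡ 17/24. 24⁻¹ ≡ 17 (mod 37), so λ ≡ 17·17 ≡ 30.
  x = λ² - 27 - 27 = 900 - 54 ≡ 32; y = λ·(27 - 32) - 12 ≡ 23. → (32, 23)
3Q: (32, 23) + (27, 12). λ = (12 - 23)/(27 - 32) ≡ 26/32 mod 37. 32⁻¹ ≡ 22 (mod 37), so λ ≡ 17.
  x = λ² - 32 - 27 = 289 - 59 ≡ 8; y = λ·(32 - 8) - 23 ≡ 15. → (8, 15)
4Q: (8, 15) + (27, 12). λ = (12 - 15)/(27 - 8) ≡ 34/19 mod 37. 19⁻¹ ≡ 2 (mod 37) since 19·2 = 38 ≡ 1, so λ ≡ 31.
  x = λ² - 8 - 27 = 961 - 35 ≡ 1; y = λ·(8 - 1) - 15 ≡ 17. → (1, 17)
5Q: (1, 17) + (27, 12). λ = (12 - 17)/(27 - 1) ≡ 32/26 mod 37. 26⁻¹ ≡ 10 (mod 37) since 26·10 = 260 ≡ 1, so λ ≡ 24.
  x = λ² - 1 - 27 = 576 - 28 ≡ 30; y = λ·(1 - 30) - 17 ≡ 27. → (30, 27)

(30, 27)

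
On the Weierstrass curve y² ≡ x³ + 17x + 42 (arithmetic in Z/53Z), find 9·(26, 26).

(26, 27)

Write G = (26, 26).
Double-and-add on 9 = (1001)₂. Start with G = (26, 26) for the leading 1-bit.
double: tangent at (26, 26): λ = (3·26² + 17)/(2·26) ≡ 31/52. 52⁻¹ ≡ 52 (mod 53), so λ ≡ 31·52 ≡ 22.
  x = λ² - 26 - 26 = 484 - 52 ≡ 8; y = λ·(26 - 8) - 26 ≡ 52. → (8, 52)
double: tangent at (8, 52): λ = (3·8² + 17)/(2·52) ≡ 50/51. 51⁻¹ ≡ 26 (mod 53) since 51·26 = 1326 ≡ 1, so λ ≡ 50·26 ≡ 28.
  x = λ² - 8 - 8 = 784 - 16 ≡ 26; y = λ·(8 - 26) - 52 ≡ 27. → (26, 27)
double: tangent at (26, 27): λ = (3·26² + 17)/(2·27) ≡ 31/1. 1⁻¹ ≡ 1 (mod 53), so λ ≡ 31·1 ≡ 31.
  x = λ² - 26 - 26 = 961 - 52 ≡ 8; y = λ·(26 - 8) - 27 ≡ 1. → (8, 1)
add G: (8, 1) + (26, 26). λ = (26 - 1)/(26 - 8) ≡ 25/18 mod 53. 18⁻¹ ≡ 3 (mod 53), so λ ≡ 22.
  x = λ² - 8 - 26 = 484 - 34 ≡ 26; y = λ·(8 - 26) - 1 ≡ 27. → (26, 27)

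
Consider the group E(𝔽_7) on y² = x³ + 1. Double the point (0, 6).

(0, 1)

tangent at (0, 6): λ = (3·0² + 0)/(2·6) ≡ 0/5. 5⁻¹ ≡ 3 (mod 7), so λ ≡ 0·3 ≡ 0.
  x = λ² - 0 - 0 = 0 - 0 ≡ 0; y = λ·(0 - 0) - 6 ≡ 1. → (0, 1)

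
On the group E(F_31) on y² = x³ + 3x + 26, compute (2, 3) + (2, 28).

O

The two points share x = 2 and their y-coordinates satisfy 3 + 28 ≡ 0 (mod 31), so they are inverses. Their sum is 𝒪.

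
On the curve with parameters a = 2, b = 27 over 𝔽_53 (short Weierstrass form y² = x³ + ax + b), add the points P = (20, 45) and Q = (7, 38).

(20, 45) + (7, 38). λ = (38 - 45)/(7 - 20) ≡ 46/40 mod 53. 40⁻¹ ≡ 4 (mod 53) since 40·4 = 160 ≡ 1, so λ ≡ 25.
  x = λ² - 20 - 7 = 625 - 27 ≡ 15; y = λ·(20 - 15) - 45 ≡ 27. → (15, 27)

(15, 27)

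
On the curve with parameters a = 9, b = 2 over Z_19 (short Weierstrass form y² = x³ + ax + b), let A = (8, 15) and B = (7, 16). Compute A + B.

(8, 15) + (7, 16). λ = (16 - 15)/(7 - 8) ≡ 1/18 mod 19. 18⁻¹ ≡ 18 (mod 19), so λ ≡ 18.
  x = λ² - 8 - 7 = 324 - 15 ≡ 5; y = λ·(8 - 5) - 15 ≡ 1. → (5, 1)

(5, 1)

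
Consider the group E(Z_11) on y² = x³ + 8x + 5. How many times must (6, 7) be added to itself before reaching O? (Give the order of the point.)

5

2P: tangent at (6, 7): λ = (3·6² + 8)/(2·7) ≡ 6/3. 3⁻¹ ≡ 4 (mod 11), so λ ≡ 6·4 ≡ 2.
  x = λ² - 6 - 6 = 4 - 12 ≡ 3; y = λ·(6 - 3) - 7 ≡ 10. → (3, 10)
3P: (3, 10) + (6, 7). λ = (7 - 10)/(6 - 3) ≡ 8/3 mod 11. 3⁻¹ ≡ 4 (mod 11) since 3·4 = 12 ≡ 1, so λ ≡ 10.
  x = λ² - 3 - 6 = 100 - 9 ≡ 3; y = λ·(3 - 3) - 10 ≡ 1. → (3, 1)
4P: (3, 1) + (6, 7). λ = (7 - 1)/(6 - 3) ≡ 6/3 mod 11. 3⁻¹ ≡ 4 (mod 11), so λ ≡ 2.
  x = λ² - 3 - 6 = 4 - 9 ≡ 6; y = λ·(3 - 6) - 1 ≡ 4. → (6, 4)
5P: (6, 4) + (6, 7): same x and y₁ ≡ -y₂, so the sum is O.
5P = O, so the order is 5.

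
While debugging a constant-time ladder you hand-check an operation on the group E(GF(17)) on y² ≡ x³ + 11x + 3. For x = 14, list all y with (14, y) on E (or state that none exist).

x³ + 11x + 3 = 2901 ≡ 11 (mod 17).
11 is a non-residue mod 17; no y exists.

none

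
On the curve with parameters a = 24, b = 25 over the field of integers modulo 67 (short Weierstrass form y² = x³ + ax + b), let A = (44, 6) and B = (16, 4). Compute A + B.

(47, 56)

(44, 6) + (16, 4). λ = (4 - 6)/(16 - 44) ≡ 65/39 mod 67. 39⁻¹ ≡ 55 (mod 67), so λ ≡ 24.
  x = λ² - 44 - 16 = 576 - 60 ≡ 47; y = λ·(44 - 47) - 6 ≡ 56. → (47, 56)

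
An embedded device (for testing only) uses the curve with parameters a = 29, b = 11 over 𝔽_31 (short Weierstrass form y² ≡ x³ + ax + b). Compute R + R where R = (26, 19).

(15, 16)

tangent at (26, 19): λ = (3·26² + 29)/(2·19) ≡ 11/7. 7⁻¹ ≡ 9 (mod 31), so λ ≡ 11·9 ≡ 6.
  x = λ² - 26 - 26 = 36 - 52 ≡ 15; y = λ·(26 - 15) - 19 ≡ 16. → (15, 16)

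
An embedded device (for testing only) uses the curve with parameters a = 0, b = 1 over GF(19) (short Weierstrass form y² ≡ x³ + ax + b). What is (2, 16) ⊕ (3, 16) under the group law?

(2, 16) + (3, 16). λ = (16 - 16)/(3 - 2) ≡ 0/1 mod 19. 1⁻¹ ≡ 1 (mod 19), so λ ≡ 0.
  x = λ² - 2 - 3 = 0 - 5 ≡ 14; y = λ·(2 - 14) - 16 ≡ 3. → (14, 3)

(14, 3)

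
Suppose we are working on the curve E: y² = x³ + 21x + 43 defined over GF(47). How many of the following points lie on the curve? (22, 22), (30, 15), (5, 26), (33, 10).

2

(22, 22): 22² ≡ 14, rhs ≡ 14 → on.
(30, 15): 15² ≡ 37, rhs ≡ 37 → on.
(5, 26): 26² ≡ 18, rhs ≡ 38 → off.
(33, 10): 10² ≡ 6, rhs ≡ 13 → off.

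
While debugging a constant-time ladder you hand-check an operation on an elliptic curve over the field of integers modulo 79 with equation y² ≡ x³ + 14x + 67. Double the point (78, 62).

tangent at (78, 62): λ = (3·78² + 14)/(2·62) ≡ 17/45. 45⁻¹ ≡ 72 (mod 79) since 45·72 = 3240 ≡ 1, so λ ≡ 17·72 ≡ 39.
  x = λ² - 78 - 78 = 1521 - 156 ≡ 22; y = λ·(78 - 22) - 62 ≡ 68. → (22, 68)

(22, 68)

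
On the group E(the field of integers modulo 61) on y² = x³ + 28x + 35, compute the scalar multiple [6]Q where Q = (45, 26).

(32, 24)

Repeated addition: build up to 6Q.
2Q: tangent at (45, 26): λ = (3·45² + 28)/(2·26) ≡ 3/52. 52⁻¹ ≡ 27 (mod 61), so λ ≡ 3·27 ≡ 20.
  x = λ² - 45 - 45 = 400 - 90 ≡ 5; y = λ·(45 - 5) - 26 ≡ 42. → (5, 42)
3Q: (5, 42) + (45, 26). λ = (26 - 42)/(45 - 5) ≡ 45/40 mod 61. 40⁻¹ ≡ 29 (mod 61), so λ ≡ 24.
  x = λ² - 5 - 45 = 576 - 50 ≡ 38; y = λ·(5 - 38) - 42 ≡ 20. → (38, 20)
4Q: (38, 20) + (45, 26). λ = (26 - 20)/(45 - 38) ≡ 6/7 mod 61. 7⁻¹ ≡ 35 (mod 61) since 7·35 = 245 ≡ 1, so λ ≡ 27.
  x = λ² - 38 - 45 = 729 - 83 ≡ 36; y = λ·(38 - 36) - 20 ≡ 34. → (36, 34)
5Q: (36, 34) + (45, 26). λ = (26 - 34)/(45 - 36) ≡ 53/9 mod 61. 9⁻¹ ≡ 34 (mod 61), so λ ≡ 33.
  x = λ² - 36 - 45 = 1089 - 81 ≡ 32; y = λ·(36 - 32) - 34 ≡ 37. → (32, 37)
6Q: (32, 37) + (45, 26). λ = (26 - 37)/(45 - 32) ≡ 50/13 mod 61. 13⁻¹ ≡ 47 (mod 61), so λ ≡ 32.
  x = λ² - 32 - 45 = 1024 - 77 ≡ 32; y = λ·(32 - 32) - 37 ≡ 24. → (32, 24)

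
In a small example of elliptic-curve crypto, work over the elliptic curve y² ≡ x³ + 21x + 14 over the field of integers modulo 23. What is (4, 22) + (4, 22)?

tangent at (4, 22): λ = (3·4² + 21)/(2·22) ≡ 0/21. 21⁻¹ ≡ 11 (mod 23), so λ ≡ 0·11 ≡ 0.
  x = λ² - 4 - 4 = 0 - 8 ≡ 15; y = λ·(4 - 15) - 22 ≡ 1. → (15, 1)

(15, 1)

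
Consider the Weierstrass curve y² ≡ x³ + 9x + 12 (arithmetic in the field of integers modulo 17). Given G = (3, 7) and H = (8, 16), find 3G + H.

First 3G:
Repeated addition: build up to 3G.
2G: tangent at (3, 7): λ = (3·3² + 9)/(2·7) ≡ 2/14. 14⁻¹ ≡ 11 (mod 17) since 14·11 = 154 ≡ 1, so λ ≡ 2·11 ≡ 5.
  x = λ² - 3 - 3 = 25 - 6 ≡ 2; y = λ·(3 - 2) - 7 ≡ 15. → (2, 15)
3G: (2, 15) + (3, 7). λ = (7 - 15)/(3 - 2) ≡ 9/1 mod 17. 1⁻¹ ≡ 1 (mod 17) since 1·1 = 1 ≡ 1, so λ ≡ 9.
  x = λ² - 2 - 3 = 81 - 5 ≡ 8; y = λ·(2 - 8) - 15 ≡ 16. → (8, 16)
3G = (8, 16).
Finally 3G + H:
tangent at (8, 16): λ = (3·8² + 9)/(2·16) ≡ 14/15. 15⁻¹ ≡ 8 (mod 17) since 15·8 = 120 ≡ 1, so λ ≡ 14·8 ≡ 10.
  x = λ² - 8 - 8 = 100 - 16 ≡ 16; y = λ·(8 - 16) - 16 ≡ 6. → (16, 6)

(16, 6)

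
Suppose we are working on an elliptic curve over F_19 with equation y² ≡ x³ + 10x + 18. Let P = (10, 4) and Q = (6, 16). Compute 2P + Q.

First 2P:
Repeated addition: build up to 2P.
2P: tangent at (10, 4): λ = (3·10² + 10)/(2·4) ≡ 6/8. 8⁻¹ ≡ 12 (mod 19) since 8·12 = 96 ≡ 1, so λ ≡ 6·12 ≡ 15.
  x = λ² - 10 - 10 = 225 - 20 ≡ 15; y = λ·(10 - 15) - 4 ≡ 16. → (15, 16)
2P = (15, 16).
Finally 2P + Q:
(15, 16) + (6, 16). λ = (16 - 16)/(6 - 15) ≡ 0/10 mod 19. 10⁻¹ ≡ 2 (mod 19), so λ ≡ 0.
  x = λ² - 15 - 6 = 0 - 21 ≡ 17; y = λ·(15 - 17) - 16 ≡ 3. → (17, 3)

(17, 3)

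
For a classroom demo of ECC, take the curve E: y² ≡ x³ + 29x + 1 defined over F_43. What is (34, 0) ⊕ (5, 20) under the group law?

(35, 17)

(34, 0) + (5, 20). λ = (20 - 0)/(5 - 34) ≡ 20/14 mod 43. 14⁻¹ ≡ 40 (mod 43) since 14·40 = 560 ≡ 1, so λ ≡ 26.
  x = λ² - 34 - 5 = 676 - 39 ≡ 35; y = λ·(34 - 35) - 0 ≡ 17. → (35, 17)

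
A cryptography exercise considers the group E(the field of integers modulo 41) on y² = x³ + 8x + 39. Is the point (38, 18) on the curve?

y² = 18² ≡ 37; x³ + 8x + 39 = 55215 ≡ 29 (mod 41). 37 ≠ 29.

no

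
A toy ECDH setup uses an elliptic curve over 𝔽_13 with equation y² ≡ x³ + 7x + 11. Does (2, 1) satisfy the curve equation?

y² = 1² ≡ 1; x³ + 7x + 11 = 33 ≡ 7 (mod 13). 1 ≠ 7.

no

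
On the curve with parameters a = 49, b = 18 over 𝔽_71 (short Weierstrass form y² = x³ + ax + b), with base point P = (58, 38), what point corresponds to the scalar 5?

Repeated addition: build up to 5P.
2P: tangent at (58, 38): λ = (3·58² + 49)/(2·38) ≡ 59/5. 5⁻¹ ≡ 57 (mod 71) since 5·57 = 285 ≡ 1, so λ ≡ 59·57 ≡ 26.
  x = λ² - 58 - 58 = 676 - 116 ≡ 63; y = λ·(58 - 63) - 38 ≡ 45. → (63, 45)
3P: (63, 45) + (58, 38). λ = (38 - 45)/(58 - 63) ≡ 64/66 mod 71. 66⁻¹ ≡ 14 (mod 71) since 66·14 = 924 ≡ 1, so λ ≡ 44.
  x = λ² - 63 - 58 = 1936 - 121 ≡ 40; y = λ·(63 - 40) - 45 ≡ 44. → (40, 44)
4P: (40, 44) + (58, 38). λ = (38 - 44)/(58 - 40) ≡ 65/18 mod 71. 18⁻¹ ≡ 4 (mod 71) since 18·4 = 72 ≡ 1, so λ ≡ 47.
  x = λ² - 40 - 58 = 2209 - 98 ≡ 52; y = λ·(40 - 52) - 44 ≡ 31. → (52, 31)
5P: (52, 31) + (58, 38). λ = (38 - 31)/(58 - 52) ≡ 7/6 mod 71. 6⁻¹ ≡ 12 (mod 71) since 6·12 = 72 ≡ 1, so λ ≡ 13.
  x = λ² - 52 - 58 = 169 - 110 ≡ 59; y = λ·(52 - 59) - 31 ≡ 20. → (59, 20)

(59, 20)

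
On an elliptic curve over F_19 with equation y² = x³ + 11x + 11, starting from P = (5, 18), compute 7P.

Repeated addition: build up to 7P.
2P: tangent at (5, 18): λ = (3·5² + 11)/(2·18) ≡ 10/17. 17⁻¹ ≡ 9 (mod 19), so λ ≡ 10·9 ≡ 14.
  x = λ² - 5 - 5 = 196 - 10 ≡ 15; y = λ·(5 - 15) - 18 ≡ 13. → (15, 13)
3P: (15, 13) + (5, 18). λ = (18 - 13)/(5 - 15) ≡ 5/9 mod 19. 9⁻¹ ≡ 17 (mod 19), so λ ≡ 9.
  x = λ² - 15 - 5 = 81 - 20 ≡ 4; y = λ·(15 - 4) - 13 ≡ 10. → (4, 10)
4P: (4, 10) + (5, 18). λ = (18 - 10)/(5 - 4) ≡ 8/1 mod 19. 1⁻¹ ≡ 1 (mod 19), so λ ≡ 8.
  x = λ² - 4 - 5 = 64 - 9 ≡ 17; y = λ·(4 - 17) - 10 ≡ 0. → (17, 0)
5P: (17, 0) + (5, 18). λ = (18 - 0)/(5 - 17) ≡ 18/7 mod 19. 7⁻¹ ≡ 11 (mod 19), so λ ≡ 8.
  x = λ² - 17 - 5 = 64 - 22 ≡ 4; y = λ·(17 - 4) - 0 ≡ 9. → (4, 9)
6P: (4, 9) + (5, 18). λ = (18 - 9)/(5 - 4) ≡ 9/1 mod 19. 1⁻¹ ≡ 1 (mod 19), so λ ≡ 9.
  x = λ² - 4 - 5 = 81 - 9 ≡ 15; y = λ·(4 - 15) - 9 ≡ 6. → (15, 6)
7P: (15, 6) + (5, 18). λ = (18 - 6)/(5 - 15) ≡ 12/9 mod 19. 9⁻¹ ≡ 17 (mod 19), so λ ≡ 14.
  x = λ² - 15 - 5 = 196 - 20 ≡ 5; y = λ·(15 - 5) - 6 ≡ 1. → (5, 1)

(5, 1)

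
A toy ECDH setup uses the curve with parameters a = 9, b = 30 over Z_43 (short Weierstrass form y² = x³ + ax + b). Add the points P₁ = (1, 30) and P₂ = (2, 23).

(3, 27)

(1, 30) + (2, 23). λ = (23 - 30)/(2 - 1) ≡ 36/1 mod 43. 1⁻¹ ≡ 1 (mod 43), so λ ≡ 36.
  x = λ² - 1 - 2 = 1296 - 3 ≡ 3; y = λ·(1 - 3) - 30 ≡ 27. → (3, 27)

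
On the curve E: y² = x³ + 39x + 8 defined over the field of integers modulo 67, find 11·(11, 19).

(60, 53)

Write P = (11, 19).
Double-and-add on 11 = (1011)₂. Start with P = (11, 19) for the leading 1-bit.
double: tangent at (11, 19): λ = (3·11² + 39)/(2·19) ≡ 0/38. 38⁻¹ ≡ 30 (mod 67) since 38·30 = 1140 ≡ 1, so λ ≡ 0·30 ≡ 0.
  x = λ² - 11 - 11 = 0 - 22 ≡ 45; y = λ·(11 - 45) - 19 ≡ 48. → (45, 48)
double: tangent at (45, 48): λ = (3·45² + 39)/(2·48) ≡ 17/29. 29⁻¹ ≡ 37 (mod 67) since 29·37 = 1073 ≡ 1, so λ ≡ 17·37 ≡ 26.
  x = λ² - 45 - 45 = 676 - 90 ≡ 50; y = λ·(45 - 50) - 48 ≡ 23. → (50, 23)
add P: (50, 23) + (11, 19). λ = (19 - 23)/(11 - 50) ≡ 63/28 mod 67. 28⁻¹ ≡ 12 (mod 67), so λ ≡ 19.
  x = λ² - 50 - 11 = 361 - 61 ≡ 32; y = λ·(50 - 32) - 23 ≡ 51. → (32, 51)
double: tangent at (32, 51): λ = (3·32² + 39)/(2·51) ≡ 29/35. 35⁻¹ ≡ 23 (mod 67) since 35·23 = 805 ≡ 1, so λ ≡ 29·23 ≡ 64.
  x = λ² - 32 - 32 = 4096 - 64 ≡ 12; y = λ·(32 - 12) - 51 ≡ 23. → (12, 23)
add P: (12, 23) + (11, 19). λ = (19 - 23)/(11 - 12) ≡ 63/66 mod 67. 66⁻¹ ≡ 66 (mod 67) since 66·66 = 4356 ≡ 1, so λ ≡ 4.
  x = λ² - 12 - 11 = 16 - 23 ≡ 60; y = λ·(12 - 60) - 23 ≡ 53. → (60, 53)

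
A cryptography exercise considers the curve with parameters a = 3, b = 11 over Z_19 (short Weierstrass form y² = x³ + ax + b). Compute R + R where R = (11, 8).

(4, 12)

tangent at (11, 8): λ = (3·11² + 3)/(2·8) ≡ 5/16. 16⁻¹ ≡ 6 (mod 19), so λ ≡ 5·6 ≡ 11.
  x = λ² - 11 - 11 = 121 - 22 ≡ 4; y = λ·(11 - 4) - 8 ≡ 12. → (4, 12)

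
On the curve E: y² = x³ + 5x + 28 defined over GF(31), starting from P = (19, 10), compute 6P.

Repeated addition: build up to 6P.
2P: tangent at (19, 10): λ = (3·19² + 5)/(2·10) ≡ 3/20. 20⁻¹ ≡ 14 (mod 31), so λ ≡ 3·14 ≡ 11.
  x = λ² - 19 - 19 = 121 - 38 ≡ 21; y = λ·(19 - 21) - 10 ≡ 30. → (21, 30)
3P: (21, 30) + (19, 10). λ = (10 - 30)/(19 - 21) ≡ 11/29 mod 31. 29⁻¹ ≡ 15 (mod 31), so λ ≡ 10.
  x = λ² - 21 - 19 = 100 - 40 ≡ 29; y = λ·(21 - 29) - 30 ≡ 14. → (29, 14)
4P: (29, 14) + (19, 10). λ = (10 - 14)/(19 - 29) ≡ 27/21 mod 31. 21⁻¹ ≡ 3 (mod 31) since 21·3 = 63 ≡ 1, so λ ≡ 19.
  x = λ² - 29 - 19 = 361 - 48 ≡ 3; y = λ·(29 - 3) - 14 ≡ 15. → (3, 15)
5P: (3, 15) + (19, 10). λ = (10 - 15)/(19 - 3) ≡ 26/16 mod 31. 16⁻¹ ≡ 2 (mod 31) since 16·2 = 32 ≡ 1, so λ ≡ 21.
  x = λ² - 3 - 19 = 441 - 22 ≡ 16; y = λ·(3 - 16) - 15 ≡ 22. → (16, 22)
6P: (16, 22) + (19, 10). λ = (10 - 22)/(19 - 16) ≡ 19/3 mod 31. 3⁻¹ ≡ 21 (mod 31) since 3·21 = 63 ≡ 1, so λ ≡ 27.
  x = λ² - 16 - 19 = 729 - 35 ≡ 12; y = λ·(16 - 12) - 22 ≡ 24. → (12, 24)

(12, 24)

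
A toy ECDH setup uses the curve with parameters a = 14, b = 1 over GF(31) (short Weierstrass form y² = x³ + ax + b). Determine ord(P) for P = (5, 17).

7

2P: tangent at (5, 17): λ = (3·5² + 14)/(2·17) ≡ 27/3. 3⁻¹ ≡ 21 (mod 31) since 3·21 = 63 ≡ 1, so λ ≡ 27·21 ≡ 9.
  x = λ² - 5 - 5 = 81 - 10 ≡ 9; y = λ·(5 - 9) - 17 ≡ 9. → (9, 9)
3P: (9, 9) + (5, 17). λ = (17 - 9)/(5 - 9) ≡ 8/27 mod 31. 27⁻¹ ≡ 23 (mod 31) since 27·23 = 621 ≡ 1, so λ ≡ 29.
  x = λ² - 9 - 5 = 841 - 14 ≡ 21; y = λ·(9 - 21) - 9 ≡ 15. → (21, 15)
4P: (21, 15) + (5, 17). λ = (17 - 15)/(5 - 21) ≡ 2/15 mod 31. 15⁻¹ ≡ 29 (mod 31), so λ ≡ 27.
  x = λ² - 21 - 5 = 729 - 26 ≡ 21; y = λ·(21 - 21) - 15 ≡ 16. → (21, 16)
5P: (21, 16) + (5, 17). λ = (17 - 16)/(5 - 21) ≡ 1/15 mod 31. 15⁻¹ ≡ 29 (mod 31), so λ ≡ 29.
  x = λ² - 21 - 5 = 841 - 26 ≡ 9; y = λ·(21 - 9) - 16 ≡ 22. → (9, 22)
6P: (9, 22) + (5, 17). λ = (17 - 22)/(5 - 9) ≡ 26/27 mod 31. 27⁻¹ ≡ 23 (mod 31), so λ ≡ 9.
  x = λ² - 9 - 5 = 81 - 14 ≡ 5; y = λ·(9 - 5) - 22 ≡ 14. → (5, 14)
7P: (5, 14) + (5, 17): same x and y₁ ≡ -y₂, so the sum is O.
7P = O, so the order is 7.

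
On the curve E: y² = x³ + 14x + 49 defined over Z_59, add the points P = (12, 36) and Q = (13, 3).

(12, 36) + (13, 3). λ = (3 - 36)/(13 - 12) ≡ 26/1 mod 59. 1⁻¹ ≡ 1 (mod 59), so λ ≡ 26.
  x = λ² - 12 - 13 = 676 - 25 ≡ 2; y = λ·(12 - 2) - 36 ≡ 47. → (2, 47)

(2, 47)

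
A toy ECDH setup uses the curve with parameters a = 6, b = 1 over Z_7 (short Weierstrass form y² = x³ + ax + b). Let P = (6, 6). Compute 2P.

(3, 5)

tangent at (6, 6): λ = (3·6² + 6)/(2·6) ≡ 2/5. 5⁻¹ ≡ 3 (mod 7), so λ ≡ 2·3 ≡ 6.
  x = λ² - 6 - 6 = 36 - 12 ≡ 3; y = λ·(6 - 3) - 6 ≡ 5. → (3, 5)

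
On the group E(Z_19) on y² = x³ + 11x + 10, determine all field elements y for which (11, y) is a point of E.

x³ + 11x + 10 = 1462 ≡ 18 (mod 19).
18 is a non-residue mod 19; no y exists.

none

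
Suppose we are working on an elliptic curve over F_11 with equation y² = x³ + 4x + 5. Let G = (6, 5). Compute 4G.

O

Double-and-add on 4 = (100)₂. Start with G = (6, 5) for the leading 1-bit.
double: tangent at (6, 5): λ = (3·6² + 4)/(2·5) ≡ 2/10. 10⁻¹ ≡ 10 (mod 11) since 10·10 = 100 ≡ 1, so λ ≡ 2·10 ≡ 9.
  x = λ² - 6 - 6 = 81 - 12 ≡ 3; y = λ·(6 - 3) - 5 ≡ 0. → (3, 0)
double: (3, 0) + (3, 0): same x and y₁ ≡ -y₂, so the sum is O.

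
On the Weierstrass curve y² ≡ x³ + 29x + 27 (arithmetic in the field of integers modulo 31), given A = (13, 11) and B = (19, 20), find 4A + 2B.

(21, 16)

First 4A:
Double-and-add on 4 = (100)₂. Start with A = (13, 11) for the leading 1-bit.
double: tangent at (13, 11): λ = (3·13² + 29)/(2·11) ≡ 9/22. 22⁻¹ ≡ 24 (mod 31), so λ ≡ 9·24 ≡ 30.
  x = λ² - 13 - 13 = 900 - 26 ≡ 6; y = λ·(13 - 6) - 11 ≡ 13. → (6, 13)
double: tangent at (6, 13): λ = (3·6² + 29)/(2·13) ≡ 13/26. 26⁻¹ ≡ 6 (mod 31), so λ ≡ 13·6 ≡ 16.
  x = λ² - 6 - 6 = 256 - 12 ≡ 27; y = λ·(6 - 27) - 13 ≡ 23. → (27, 23)
4A = (27, 23).
Next 2B:
Repeated addition: build up to 2B.
2B: tangent at (19, 20): λ = (3·19² + 29)/(2·20) ≡ 27/9. 9⁻¹ ≡ 7 (mod 31) since 9·7 = 63 ≡ 1, so λ ≡ 27·7 ≡ 3.
  x = λ² - 19 - 19 = 9 - 38 ≡ 2; y = λ·(19 - 2) - 20 ≡ 0. → (2, 0)
2B = (2, 0).
Finally 4A + 2B:
(27, 23) + (2, 0). λ = (0 - 23)/(2 - 27) ≡ 8/6 mod 31. 6⁻¹ ≡ 26 (mod 31), so λ ≡ 22.
  x = λ² - 27 - 2 = 484 - 29 ≡ 21; y = λ·(27 - 21) - 23 ≡ 16. → (21, 16)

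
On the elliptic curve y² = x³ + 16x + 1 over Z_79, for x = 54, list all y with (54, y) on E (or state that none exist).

x³ + 16x + 1 = 158329 ≡ 13 (mod 79).
Square roots of 13 mod 79: 31 and 48 (since 31² = 961 ≡ 13).

31, 48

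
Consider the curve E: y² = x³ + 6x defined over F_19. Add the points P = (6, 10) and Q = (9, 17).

(6, 10) + (9, 17). λ = (17 - 10)/(9 - 6) ≡ 7/3 mod 19. 3⁻¹ ≡ 13 (mod 19) since 3·13 = 39 ≡ 1, so λ ≡ 15.
  x = λ² - 6 - 9 = 225 - 15 ≡ 1; y = λ·(6 - 1) - 10 ≡ 8. → (1, 8)

(1, 8)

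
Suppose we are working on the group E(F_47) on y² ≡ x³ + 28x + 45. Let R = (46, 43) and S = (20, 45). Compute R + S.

(23, 42)

(46, 43) + (20, 45). λ = (45 - 43)/(20 - 46) ≡ 2/21 mod 47. 21⁻¹ ≡ 9 (mod 47) since 21·9 = 189 ≡ 1, so λ ≡ 18.
  x = λ² - 46 - 20 = 324 - 66 ≡ 23; y = λ·(46 - 23) - 43 ≡ 42. → (23, 42)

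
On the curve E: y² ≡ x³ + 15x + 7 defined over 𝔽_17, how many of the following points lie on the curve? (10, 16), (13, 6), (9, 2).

(10, 16): 16² ≡ 1, rhs ≡ 1 → on.
(13, 6): 6² ≡ 2, rhs ≡ 2 → on.
(9, 2): 2² ≡ 4, rhs ≡ 4 → on.

3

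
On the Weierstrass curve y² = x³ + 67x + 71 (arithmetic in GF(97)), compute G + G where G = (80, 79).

(35, 63)

tangent at (80, 79): λ = (3·80² + 67)/(2·79) ≡ 61/61. 61⁻¹ ≡ 35 (mod 97), so λ ≡ 61·35 ≡ 1.
  x = λ² - 80 - 80 = 1 - 160 ≡ 35; y = λ·(80 - 35) - 79 ≡ 63. → (35, 63)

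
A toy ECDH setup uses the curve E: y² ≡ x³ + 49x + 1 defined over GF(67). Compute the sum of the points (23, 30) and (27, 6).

(53, 16)

(23, 30) + (27, 6). λ = (6 - 30)/(27 - 23) ≡ 43/4 mod 67. 4⁻¹ ≡ 17 (mod 67), so λ ≡ 61.
  x = λ² - 23 - 27 = 3721 - 50 ≡ 53; y = λ·(23 - 53) - 30 ≡ 16. → (53, 16)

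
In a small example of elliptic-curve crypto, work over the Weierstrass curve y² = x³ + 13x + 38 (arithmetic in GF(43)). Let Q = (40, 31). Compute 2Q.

tangent at (40, 31): λ = (3·40² + 13)/(2·31) ≡ 40/19. 19⁻¹ ≡ 34 (mod 43), so λ ≡ 40·34 ≡ 27.
  x = λ² - 40 - 40 = 729 - 80 ≡ 4; y = λ·(40 - 4) - 31 ≡ 38. → (4, 38)

(4, 38)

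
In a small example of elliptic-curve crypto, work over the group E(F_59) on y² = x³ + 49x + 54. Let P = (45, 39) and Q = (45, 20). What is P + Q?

The two points share x = 45 and their y-coordinates satisfy 39 + 20 ≡ 0 (mod 59), so they are inverses. Their sum is the point at infinity.

O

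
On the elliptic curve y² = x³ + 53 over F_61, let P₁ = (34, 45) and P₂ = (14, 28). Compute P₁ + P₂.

(34, 45) + (14, 28). λ = (28 - 45)/(14 - 34) ≡ 44/41 mod 61. 41⁻¹ ≡ 3 (mod 61), so λ ≡ 10.
  x = λ² - 34 - 14 = 100 - 48 ≡ 52; y = λ·(34 - 52) - 45 ≡ 19. → (52, 19)

(52, 19)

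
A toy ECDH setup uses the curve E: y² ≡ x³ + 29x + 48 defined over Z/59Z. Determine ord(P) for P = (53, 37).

2P: tangent at (53, 37): λ = (3·53² + 29)/(2·37) ≡ 19/15. 15⁻¹ ≡ 4 (mod 59) since 15·4 = 60 ≡ 1, so λ ≡ 19·4 ≡ 17.
  x = λ² - 53 - 53 = 289 - 106 ≡ 6; y = λ·(53 - 6) - 37 ≡ 54. → (6, 54)
3P: (6, 54) + (53, 37). λ = (37 - 54)/(53 - 6) ≡ 42/47 mod 59. 47⁻¹ ≡ 54 (mod 59) since 47·54 = 2538 ≡ 1, so λ ≡ 26.
  x = λ² - 6 - 53 = 676 - 59 ≡ 27; y = λ·(6 - 27) - 54 ≡ 49. → (27, 49)
4P: (27, 49) + (53, 37). λ = (37 - 49)/(53 - 27) ≡ 47/26 mod 59. 26⁻¹ ≡ 25 (mod 59) since 26·25 = 650 ≡ 1, so λ ≡ 54.
  x = λ² - 27 - 53 = 2916 - 80 ≡ 4; y = λ·(27 - 4) - 49 ≡ 13. → (4, 13)
5P: (4, 13) + (53, 37). λ = (37 - 13)/(53 - 4) ≡ 24/49 mod 59. 49⁻¹ ≡ 53 (mod 59) since 49·53 = 2597 ≡ 1, so λ ≡ 33.
  x = λ² - 4 - 53 = 1089 - 57 ≡ 29; y = λ·(4 - 29) - 13 ≡ 47. → (29, 47)
6P: (29, 47) + (53, 37). λ = (37 - 47)/(53 - 29) ≡ 49/24 mod 59. 24⁻¹ ≡ 32 (mod 59) since 24·32 = 768 ≡ 1, so λ ≡ 34.
  x = λ² - 29 - 53 = 1156 - 82 ≡ 12; y = λ·(29 - 12) - 47 ≡ 0. → (12, 0)
7P: (12, 0) + (53, 37). λ = (37 - 0)/(53 - 12) ≡ 37/41 mod 59. 41⁻¹ ≡ 36 (mod 59), so λ ≡ 34.
  x = λ² - 12 - 53 = 1156 - 65 ≡ 29; y = λ·(12 - 29) - 0 ≡ 12. → (29, 12)
8P: (29, 12) + (53, 37). λ = (37 - 12)/(53 - 29) ≡ 25/24 mod 59. 24⁻¹ ≡ 32 (mod 59), so λ ≡ 33.
  x = λ² - 29 - 53 = 1089 - 82 ≡ 4; y = λ·(29 - 4) - 12 ≡ 46. → (4, 46)
9P: (4, 46) + (53, 37). λ = (37 - 46)/(53 - 4) ≡ 50/49 mod 59. 49⁻¹ ≡ 53 (mod 59) since 49·53 = 2597 ≡ 1, so λ ≡ 54.
  x = λ² - 4 - 53 = 2916 - 57 ≡ 27; y = λ·(4 - 27) - 46 ≡ 10. → (27, 10)
10P: (27, 10) + (53, 37). λ = (37 - 10)/(53 - 27) ≡ 27/26 mod 59. 26⁻¹ ≡ 25 (mod 59) since 26·25 = 650 ≡ 1, so λ ≡ 26.
  x = λ² - 27 - 53 = 676 - 80 ≡ 6; y = λ·(27 - 6) - 10 ≡ 5. → (6, 5)
11P: (6, 5) + (53, 37). λ = (37 - 5)/(53 - 6) ≡ 32/47 mod 59. 47⁻¹ ≡ 54 (mod 59) since 47·54 = 2538 ≡ 1, so λ ≡ 17.
  x = λ² - 6 - 53 = 289 - 59 ≡ 53; y = λ·(6 - 53) - 5 ≡ 22. → (53, 22)
12P: (53, 22) + (53, 37): same x and y₁ ≡ -y₂, so the sum is O.
12P = O, so the order is 12.

12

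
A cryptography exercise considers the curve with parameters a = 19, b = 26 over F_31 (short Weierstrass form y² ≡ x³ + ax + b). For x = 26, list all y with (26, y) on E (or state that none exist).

x³ + 19x + 26 = 18096 ≡ 23 (mod 31).
23 is a non-residue mod 31; no y exists.

none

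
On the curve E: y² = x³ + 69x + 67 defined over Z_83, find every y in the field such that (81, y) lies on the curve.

x³ + 69x + 67 = 537097 ≡ 4 (mod 83).
Square roots of 4 mod 83: 2 and 81 (since 2² = 4 ≡ 4).

2, 81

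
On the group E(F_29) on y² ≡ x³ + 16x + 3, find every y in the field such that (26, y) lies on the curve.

x³ + 16x + 3 = 17995 ≡ 15 (mod 29).
15 is a non-residue mod 29; no y exists.

none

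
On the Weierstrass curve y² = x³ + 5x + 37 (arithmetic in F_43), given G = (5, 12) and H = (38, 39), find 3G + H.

(35, 42)

First 3G:
Repeated addition: build up to 3G.
2G: tangent at (5, 12): λ = (3·5² + 5)/(2·12) ≡ 37/24. 24⁻¹ ≡ 9 (mod 43), so λ ≡ 37·9 ≡ 32.
  x = λ² - 5 - 5 = 1024 - 10 ≡ 25; y = λ·(5 - 25) - 12 ≡ 36. → (25, 36)
3G: (25, 36) + (5, 12). λ = (12 - 36)/(5 - 25) ≡ 19/23 mod 43. 23⁻¹ ≡ 15 (mod 43), so λ ≡ 27.
  x = λ² - 25 - 5 = 729 - 30 ≡ 11; y = λ·(25 - 11) - 36 ≡ 41. → (11, 41)
3G = (11, 41).
Finally 3G + H:
(11, 41) + (38, 39). λ = (39 - 41)/(38 - 11) ≡ 41/27 mod 43. 27⁻¹ ≡ 8 (mod 43), so λ ≡ 27.
  x = λ² - 11 - 38 = 729 - 49 ≡ 35; y = λ·(11 - 35) - 41 ≡ 42. → (35, 42)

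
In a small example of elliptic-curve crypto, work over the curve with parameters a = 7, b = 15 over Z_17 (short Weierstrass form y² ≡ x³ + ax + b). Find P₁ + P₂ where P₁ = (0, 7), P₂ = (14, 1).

(0, 7) + (14, 1). λ = (1 - 7)/(14 - 0) ≡ 11/14 mod 17. 14⁻¹ ≡ 11 (mod 17), so λ ≡ 2.
  x = λ² - 0 - 14 = 4 - 14 ≡ 7; y = λ·(0 - 7) - 7 ≡ 13. → (7, 13)

(7, 13)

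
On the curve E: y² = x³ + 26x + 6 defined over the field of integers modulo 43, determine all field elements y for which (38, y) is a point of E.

x³ + 26x + 6 = 55866 ≡ 9 (mod 43).
Square roots of 9 mod 43: 3 and 40 (since 3² = 9 ≡ 9).

3, 40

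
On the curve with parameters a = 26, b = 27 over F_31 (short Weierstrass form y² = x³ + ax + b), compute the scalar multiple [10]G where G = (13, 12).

(4, 3)

Repeated addition: build up to 10G.
2G: tangent at (13, 12): λ = (3·13² + 26)/(2·12) ≡ 6/24. 24⁻¹ ≡ 22 (mod 31) since 24·22 = 528 ≡ 1, so λ ≡ 6·22 ≡ 8.
  x = λ² - 13 - 13 = 64 - 26 ≡ 7; y = λ·(13 - 7) - 12 ≡ 5. → (7, 5)
3G: (7, 5) + (13, 12). λ = (12 - 5)/(13 - 7) ≡ 7/6 mod 31. 6⁻¹ ≡ 26 (mod 31), so λ ≡ 27.
  x = λ² - 7 - 13 = 729 - 20 ≡ 27; y = λ·(7 - 27) - 5 ≡ 13. → (27, 13)
4G: (27, 13) + (13, 12). λ = (12 - 13)/(13 - 27) ≡ 30/17 mod 31. 17⁻¹ ≡ 11 (mod 31) since 17·11 = 187 ≡ 1, so λ ≡ 20.
  x = λ² - 27 - 13 = 400 - 40 ≡ 19; y = λ·(27 - 19) - 13 ≡ 23. → (19, 23)
5G: (19, 23) + (13, 12). λ = (12 - 23)/(13 - 19) ≡ 20/25 mod 31. 25⁻¹ ≡ 5 (mod 31), so λ ≡ 7.
  x = λ² - 19 - 13 = 49 - 32 ≡ 17; y = λ·(19 - 17) - 23 ≡ 22. → (17, 22)
6G: (17, 22) + (13, 12). λ = (12 - 22)/(13 - 17) ≡ 21/27 mod 31. 27⁻¹ ≡ 23 (mod 31) since 27·23 = 621 ≡ 1, so λ ≡ 18.
  x = λ² - 17 - 13 = 324 - 30 ≡ 15; y = λ·(17 - 15) - 22 ≡ 14. → (15, 14)
7G: (15, 14) + (13, 12). λ = (12 - 14)/(13 - 15) ≡ 29/29 mod 31. 29⁻¹ ≡ 15 (mod 31), so λ ≡ 1.
  x = λ² - 15 - 13 = 1 - 28 ≡ 4; y = λ·(15 - 4) - 14 ≡ 28. → (4, 28)
8G: (4, 28) + (13, 12). λ = (12 - 28)/(13 - 4) ≡ 15/9 mod 31. 9⁻¹ ≡ 7 (mod 31), so λ ≡ 12.
  x = λ² - 4 - 13 = 144 - 17 ≡ 3; y = λ·(4 - 3) - 28 ≡ 15. → (3, 15)
9G: (3, 15) + (13, 12). λ = (12 - 15)/(13 - 3) ≡ 28/10 mod 31. 10⁻¹ ≡ 28 (mod 31) since 10·28 = 280 ≡ 1, so λ ≡ 9.
  x = λ² - 3 - 13 = 81 - 16 ≡ 3; y = λ·(3 - 3) - 15 ≡ 16. → (3, 16)
10G: (3, 16) + (13, 12). λ = (12 - 16)/(13 - 3) ≡ 27/10 mod 31. 10⁻¹ ≡ 28 (mod 31), so λ ≡ 12.
  x = λ² - 3 - 13 = 144 - 16 ≡ 4; y = λ·(3 - 4) - 16 ≡ 3. → (4, 3)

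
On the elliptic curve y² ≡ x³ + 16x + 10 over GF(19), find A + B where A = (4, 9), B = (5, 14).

(4, 9) + (5, 14). λ = (14 - 9)/(5 - 4) ≡ 5/1 mod 19. 1⁻¹ ≡ 1 (mod 19), so λ ≡ 5.
  x = λ² - 4 - 5 = 25 - 9 ≡ 16; y = λ·(4 - 16) - 9 ≡ 7. → (16, 7)

(16, 7)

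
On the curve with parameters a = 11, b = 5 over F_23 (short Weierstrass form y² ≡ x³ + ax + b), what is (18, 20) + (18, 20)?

tangent at (18, 20): λ = (3·18² + 11)/(2·20) ≡ 17/17. 17⁻¹ ≡ 19 (mod 23), so λ ≡ 17·19 ≡ 1.
  x = λ² - 18 - 18 = 1 - 36 ≡ 11; y = λ·(18 - 11) - 20 ≡ 10. → (11, 10)

(11, 10)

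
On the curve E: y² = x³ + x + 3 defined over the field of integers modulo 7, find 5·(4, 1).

Write G = (4, 1).
Repeated addition: build up to 5G.
2G: tangent at (4, 1): λ = (3·4² + 1)/(2·1) ≡ 0/2. 2⁻¹ ≡ 4 (mod 7) since 2·4 = 8 ≡ 1, so λ ≡ 0·4 ≡ 0.
  x = λ² - 4 - 4 = 0 - 8 ≡ 6; y = λ·(4 - 6) - 1 ≡ 6. → (6, 6)
3G: (6, 6) + (4, 1). λ = (1 - 6)/(4 - 6) ≡ 2/5 mod 7. 5⁻¹ ≡ 3 (mod 7) since 5·3 = 15 ≡ 1, so λ ≡ 6.
  x = λ² - 6 - 4 = 36 - 10 ≡ 5; y = λ·(6 - 5) - 6 ≡ 0. → (5, 0)
4G: (5, 0) + (4, 1). λ = (1 - 0)/(4 - 5) ≡ 1/6 mod 7. 6⁻¹ ≡ 6 (mod 7) since 6·6 = 36 ≡ 1, so λ ≡ 6.
  x = λ² - 5 - 4 = 36 - 9 ≡ 6; y = λ·(5 - 6) - 0 ≡ 1. → (6, 1)
5G: (6, 1) + (4, 1). λ = (1 - 1)/(4 - 6) ≡ 0/5 mod 7. 5⁻¹ ≡ 3 (mod 7) since 5·3 = 15 ≡ 1, so λ ≡ 0.
  x = λ² - 6 - 4 = 0 - 10 ≡ 4; y = λ·(6 - 4) - 1 ≡ 6. → (4, 6)

(4, 6)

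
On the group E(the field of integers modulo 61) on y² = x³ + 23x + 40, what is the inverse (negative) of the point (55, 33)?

(55, 28)

-(55, 33) = (55, -33 mod 61) = (55, 28).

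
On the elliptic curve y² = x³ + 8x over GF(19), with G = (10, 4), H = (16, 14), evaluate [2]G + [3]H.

First 2G:
Repeated addition: build up to 2G.
2G: tangent at (10, 4): λ = (3·10² + 8)/(2·4) ≡ 4/8. 8⁻¹ ≡ 12 (mod 19) since 8·12 = 96 ≡ 1, so λ ≡ 4·12 ≡ 10.
  x = λ² - 10 - 10 = 100 - 20 ≡ 4; y = λ·(10 - 4) - 4 ≡ 18. → (4, 18)
2G = (4, 18).
Next 3H:
Repeated addition: build up to 3H.
2H: tangent at (16, 14): λ = (3·16² + 8)/(2·14) ≡ 16/9. 9⁻¹ ≡ 17 (mod 19) since 9·17 = 153 ≡ 1, so λ ≡ 16·17 ≡ 6.
  x = λ² - 16 - 16 = 36 - 32 ≡ 4; y = λ·(16 - 4) - 14 ≡ 1. → (4, 1)
3H: (4, 1) + (16, 14). λ = (14 - 1)/(16 - 4) ≡ 13/12 mod 19. 12⁻¹ ≡ 8 (mod 19), so λ ≡ 9.
  x = λ² - 4 - 16 = 81 - 20 ≡ 4; y = λ·(4 - 4) - 1 ≡ 18. → (4, 18)
3H = (4, 18).
Finally 2G + 3H:
tangent at (4, 18): λ = (3·4² + 8)/(2·18) ≡ 18/17. 17⁻¹ ≡ 9 (mod 19) since 17·9 = 153 ≡ 1, so λ ≡ 18·9 ≡ 10.
  x = λ² - 4 - 4 = 100 - 8 ≡ 16; y = λ·(4 - 16) - 18 ≡ 14. → (16, 14)

(16, 14)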